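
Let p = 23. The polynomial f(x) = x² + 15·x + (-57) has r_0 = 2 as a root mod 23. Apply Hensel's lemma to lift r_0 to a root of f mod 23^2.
r_1 = 393 (mod 529)

Hensel: r_{i+1} = r_i − f(r_i)·(f′(r_i))^{-1} mod 23^{i+2}, f′(x) = 2x + 15. Iterate:
  r_0 = 2 (mod 23)
  r_1 = 393 (mod 529)
Final: r = 393 satisfies f(r) ≡ 0 mod 23^2.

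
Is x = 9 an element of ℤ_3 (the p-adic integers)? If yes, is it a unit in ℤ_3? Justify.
x ∈ ℤ_3 but not a unit; v_3(x) = 2 > 0

ℤ_3 = {x ∈ ℚ_3 : v_3(x) ≥ 0} and ℤ_3^× = {x ∈ ℤ_3 : v_3(x) = 0}. Here v_3(9) = v_3(num) − v_3(den) = 2; compare against these criteria.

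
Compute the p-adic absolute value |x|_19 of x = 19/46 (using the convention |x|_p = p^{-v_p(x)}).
|19/46|_19 = 1/19

Step 1 — compute v_19(x) by factoring powers of 19 out of the numerator and denominator: v_19(19/46) = 1. Step 2 — apply |x|_p = p^{-v_p(x)} = 19^{-1} = 1/19.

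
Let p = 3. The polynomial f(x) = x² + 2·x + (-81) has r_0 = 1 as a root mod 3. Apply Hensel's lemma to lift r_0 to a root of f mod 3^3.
r_2 = 25 (mod 27)

Hensel: r_{i+1} = r_i − f(r_i)·(f′(r_i))^{-1} mod 3^{i+2}, f′(x) = 2x + 2. Iterate:
  r_0 = 1 (mod 3)
  r_1 = 7 (mod 9)
  r_2 = 25 (mod 27)
Final: r = 25 satisfies f(r) ≡ 0 mod 3^3.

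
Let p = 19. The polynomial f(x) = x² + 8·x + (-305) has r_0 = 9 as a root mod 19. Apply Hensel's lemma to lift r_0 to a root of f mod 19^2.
r_1 = 237 (mod 361)

Hensel: r_{i+1} = r_i − f(r_i)·(f′(r_i))^{-1} mod 19^{i+2}, f′(x) = 2x + 8. Iterate:
  r_0 = 9 (mod 19)
  r_1 = 237 (mod 361)
Final: r = 237 satisfies f(r) ≡ 0 mod 19^2.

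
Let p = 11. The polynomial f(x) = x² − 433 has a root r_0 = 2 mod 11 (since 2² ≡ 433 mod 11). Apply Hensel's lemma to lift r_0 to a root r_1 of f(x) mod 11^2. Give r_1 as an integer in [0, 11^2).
r_1 = 79 (mod 121)

Hensel's recurrence: r_{i+1} = r_i − f(r_i)·(f′(r_i))^{-1} mod 11^{i+2}, with f′(x) = 2x. Iterate:
  r_0 = 2 (mod 11)
  r_1 = 79 (mod 121)
Final: r_1 = 79, and one checks f(r_1) ≡ 0 mod 11^2.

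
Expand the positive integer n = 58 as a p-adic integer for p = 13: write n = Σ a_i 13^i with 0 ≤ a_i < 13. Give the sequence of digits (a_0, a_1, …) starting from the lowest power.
(a_0, a_1, …) = (6, 4)

Repeated division by 13 gives the digits low-to-high: 58 = 6 + 4·13^1. Digit sequence: (6, 4).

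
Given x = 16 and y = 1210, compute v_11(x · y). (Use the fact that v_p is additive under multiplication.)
v_11(19360) = 2

v_p(x) = 0 (factor: 16 = 11^0 · 16); v_p(y) = 2 (factor: 1210 = 11^2 · 10). Additivity: v_p(xy) = v_p(x) + v_p(y) = 0 + 2 = 2. (Direct check: xy = 19360 = 11^2 · (160).)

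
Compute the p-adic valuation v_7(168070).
v_7(168070) = 5

v_7(n) is the largest exponent k such that 7^k divides n. Factor out: 168070 = 7^5 · 10. (Sign doesn't affect v_p.) So v_7(168070) = 5.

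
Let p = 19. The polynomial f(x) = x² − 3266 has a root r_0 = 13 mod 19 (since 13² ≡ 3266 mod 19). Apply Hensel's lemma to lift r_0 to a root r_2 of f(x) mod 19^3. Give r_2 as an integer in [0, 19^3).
r_2 = 507 (mod 6859)

Hensel's recurrence: r_{i+1} = r_i − f(r_i)·(f′(r_i))^{-1} mod 19^{i+2}, with f′(x) = 2x. Iterate:
  r_0 = 13 (mod 19)
  r_1 = 146 (mod 361)
  r_2 = 507 (mod 6859)
Final: r_2 = 507, and one checks f(r_2) ≡ 0 mod 19^3.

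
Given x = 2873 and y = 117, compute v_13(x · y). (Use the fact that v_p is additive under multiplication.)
v_13(336141) = 3

v_p(x) = 2 (factor: 2873 = 13^2 · 17); v_p(y) = 1 (factor: 117 = 13^1 · 9). Additivity: v_p(xy) = v_p(x) + v_p(y) = 2 + 1 = 3. (Direct check: xy = 336141 = 13^3 · (153).)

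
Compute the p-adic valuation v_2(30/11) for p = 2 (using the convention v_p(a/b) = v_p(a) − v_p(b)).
v_2(30/11) = 1

Factor powers of 2 from the numerator and denominator of the reduced fraction: 30 = 2^1 · 15 and 11 = 2^0 · 11. Apply v_p(a/b) = v_p(a) − v_p(b): v_2(30/11) = 1 − 0 = 1.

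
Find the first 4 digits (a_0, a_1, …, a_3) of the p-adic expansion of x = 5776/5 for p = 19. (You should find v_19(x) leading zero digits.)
(a_0, …, a_3) = (0, 0, 7, 15)

v_19(5776/5) = 2, so a_0 = ... = a_1 = 0. Factor out: x = 19^2 · u with u = 16/5 a unit in ℤ_19. Expand u iteratively via a_{v+i} = u_i mod 19, u_{i+1} = (u_i − a_{v+i})/19:
  u_0 = 16/5;  a_2 = 7;  u_1 = (u_0 − 7)/19 = -1/5
  u_1 = -1/5;  a_3 = 15;  u_2 = (u_1 − 15)/19 = -4/5
Digits: (0, 0, 7, 15).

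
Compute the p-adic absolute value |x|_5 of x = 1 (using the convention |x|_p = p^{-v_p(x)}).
|1|_5 = 1

Step 1 — compute v_5(x) by factoring powers of 5 out of the numerator and denominator: v_5(1) = 0. Step 2 — apply |x|_p = p^{-v_p(x)} = 5^{0} = 1.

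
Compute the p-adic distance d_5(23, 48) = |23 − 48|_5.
d_5(23, 48) = 1/25

Step 1 — x − y = 23 − 48 = -25. Step 2 — v_5(-25) = 2 (factor: -25 = −(5^2 · 1); the sign does not affect v_p). Step 3 — |x − y|_5 = 5^{-2} = 1/25.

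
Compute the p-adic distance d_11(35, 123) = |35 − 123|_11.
d_11(35, 123) = 1/11

Step 1 — x − y = 35 − 123 = -88. Step 2 — v_11(-88) = 1 (factor: -88 = −(11^1 · 8); the sign does not affect v_p). Step 3 — |x − y|_11 = 11^{-1} = 1/11.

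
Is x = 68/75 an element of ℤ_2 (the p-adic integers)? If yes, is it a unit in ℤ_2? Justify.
x ∈ ℤ_2 but not a unit; v_2(x) = 2 > 0

ℤ_2 = {x ∈ ℚ_2 : v_2(x) ≥ 0} and ℤ_2^× = {x ∈ ℤ_2 : v_2(x) = 0}. Here v_2(68/75) = v_2(num) − v_2(den) = 2; compare against these criteria.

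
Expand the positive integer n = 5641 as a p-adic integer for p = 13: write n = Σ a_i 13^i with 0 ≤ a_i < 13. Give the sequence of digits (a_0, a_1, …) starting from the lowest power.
(a_0, a_1, …) = (12, 4, 7, 2)

Repeated division by 13 gives the digits low-to-high: 5641 = 12 + 4·13^1 + 7·13^2 + 2·13^3. Digit sequence: (12, 4, 7, 2).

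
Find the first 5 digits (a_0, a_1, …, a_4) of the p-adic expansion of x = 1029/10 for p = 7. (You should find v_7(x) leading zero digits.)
(a_0, …, a_4) = (0, 0, 0, 1, 2)

v_7(1029/10) = 3, so a_0 = ... = a_2 = 0. Factor out: x = 7^3 · u with u = 3/10 a unit in ℤ_7. Expand u iteratively via a_{v+i} = u_i mod 7, u_{i+1} = (u_i − a_{v+i})/7:
  u_0 = 3/10;  a_3 = 1;  u_1 = (u_0 − 1)/7 = -1/10
  u_1 = -1/10;  a_4 = 2;  u_2 = (u_1 − 2)/7 = -3/10
Digits: (0, 0, 0, 1, 2).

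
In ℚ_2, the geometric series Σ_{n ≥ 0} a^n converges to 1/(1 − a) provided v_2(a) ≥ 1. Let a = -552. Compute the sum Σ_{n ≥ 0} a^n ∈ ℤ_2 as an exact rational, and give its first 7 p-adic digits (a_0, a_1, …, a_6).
Σ a^n = 1/(1 − a) = 1/553;  first 7 digits = (1, 0, 0, 1, 1, 0, 0)

v_2(a) = 3 ≥ 1, so the series converges in ℤ_2 to 1/(1 − a) = 1/(1 − (-552)) = 1/553. Expand this rational in ℤ_2: compute digits iteratively via d_i = x_i mod 2, x_{i+1} = (x_i − d_i)/2. The first 7 digits are (1, 0, 0, 1, 1, 0, 0).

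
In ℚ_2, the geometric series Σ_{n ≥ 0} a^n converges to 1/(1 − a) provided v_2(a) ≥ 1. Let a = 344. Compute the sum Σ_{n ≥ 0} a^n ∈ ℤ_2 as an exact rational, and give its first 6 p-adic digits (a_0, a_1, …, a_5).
Σ a^n = 1/(1 − a) = -1/343;  first 6 digits = (1, 0, 0, 1, 1, 0)

v_2(a) = 3 ≥ 1, so the series converges in ℤ_2 to 1/(1 − a) = 1/(1 − 344) = -1/343. Expand this rational in ℤ_2: compute digits iteratively via d_i = x_i mod 2, x_{i+1} = (x_i − d_i)/2. The first 6 digits are (1, 0, 0, 1, 1, 0).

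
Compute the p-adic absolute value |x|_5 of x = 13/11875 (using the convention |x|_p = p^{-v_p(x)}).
|13/11875|_5 = 625

Step 1 — compute v_5(x) by factoring powers of 5 out of the numerator and denominator: v_5(13/11875) = -4. Step 2 — apply |x|_p = p^{-v_p(x)} = 5^{4} = 625.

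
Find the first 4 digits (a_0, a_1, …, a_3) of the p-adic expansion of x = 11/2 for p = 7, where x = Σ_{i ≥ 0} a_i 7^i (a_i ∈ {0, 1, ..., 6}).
(a_0, …, a_3) = (2, 4, 3, 3)

v_7(11/2) = 0 (numerator and denominator both coprime to 7), so x ∈ ℤ_7^×. Compute digits iteratively via a_i = x_i mod 7, x_{i+1} = (x_i − a_i)/7, with x_0 = x:
  x_0 = 11/2;  a_0 = 2;  x_1 = (x_0 − 2)/7 = 1/2
  x_1 = 1/2;  a_1 = 4;  x_2 = (x_1 − 4)/7 = -1/2
  x_2 = -1/2;  a_2 = 3;  x_3 = (x_2 − 3)/7 = -1/2
  x_3 = -1/2;  a_3 = 3;  x_4 = (x_3 − 3)/7 = -1/2
Digits: (2, 4, 3, 3).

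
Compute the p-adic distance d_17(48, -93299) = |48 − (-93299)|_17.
d_17(48, -93299) = 1/4913

Step 1 — x − y = 48 − (-93299) = 93347. Step 2 — v_17(93347) = 3 (factor: 93347 = (17^3 · 19); the sign does not affect v_p). Step 3 — |x − y|_17 = 17^{-3} = 1/4913.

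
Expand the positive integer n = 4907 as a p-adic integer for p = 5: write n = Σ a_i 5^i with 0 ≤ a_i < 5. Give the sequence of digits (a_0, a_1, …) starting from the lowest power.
(a_0, a_1, …) = (2, 1, 1, 4, 2, 1)

Repeated division by 5 gives the digits low-to-high: 4907 = 2 + 1·5^1 + 1·5^2 + 4·5^3 + 2·5^4 + 1·5^5. Digit sequence: (2, 1, 1, 4, 2, 1).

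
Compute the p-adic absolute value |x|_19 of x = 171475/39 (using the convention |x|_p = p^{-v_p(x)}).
|171475/39|_19 = 1/6859

Step 1 — compute v_19(x) by factoring powers of 19 out of the numerator and denominator: v_19(171475/39) = 3. Step 2 — apply |x|_p = p^{-v_p(x)} = 19^{-3} = 1/6859.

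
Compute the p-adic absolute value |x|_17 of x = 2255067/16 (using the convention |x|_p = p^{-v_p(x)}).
|2255067/16|_17 = 1/83521

Step 1 — compute v_17(x) by factoring powers of 17 out of the numerator and denominator: v_17(2255067/16) = 4. Step 2 — apply |x|_p = p^{-v_p(x)} = 17^{-4} = 1/83521.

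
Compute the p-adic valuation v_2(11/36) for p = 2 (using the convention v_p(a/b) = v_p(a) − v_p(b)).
v_2(11/36) = -2

Factor powers of 2 from the numerator and denominator of the reduced fraction: 11 = 2^0 · 11 and 36 = 2^2 · 9. Apply v_p(a/b) = v_p(a) − v_p(b): v_2(11/36) = 0 − 2 = -2.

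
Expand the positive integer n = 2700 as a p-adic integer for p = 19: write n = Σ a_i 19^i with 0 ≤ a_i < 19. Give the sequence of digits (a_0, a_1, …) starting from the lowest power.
(a_0, a_1, …) = (2, 9, 7)

Repeated division by 19 gives the digits low-to-high: 2700 = 2 + 9·19^1 + 7·19^2. Digit sequence: (2, 9, 7).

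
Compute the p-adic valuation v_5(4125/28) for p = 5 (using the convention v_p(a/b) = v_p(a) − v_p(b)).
v_5(4125/28) = 3

Factor powers of 5 from the numerator and denominator of the reduced fraction: 4125 = 5^3 · 33 and 28 = 5^0 · 28. Apply v_p(a/b) = v_p(a) − v_p(b): v_5(4125/28) = 3 − 0 = 3.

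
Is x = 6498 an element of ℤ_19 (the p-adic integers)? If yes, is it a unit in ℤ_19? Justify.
x ∈ ℤ_19 but not a unit; v_19(x) = 2 > 0

ℤ_19 = {x ∈ ℚ_19 : v_19(x) ≥ 0} and ℤ_19^× = {x ∈ ℤ_19 : v_19(x) = 0}. Here v_19(6498) = v_19(num) − v_19(den) = 2; compare against these criteria.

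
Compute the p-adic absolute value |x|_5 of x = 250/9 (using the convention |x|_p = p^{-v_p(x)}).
|250/9|_5 = 1/125

Step 1 — compute v_5(x) by factoring powers of 5 out of the numerator and denominator: v_5(250/9) = 3. Step 2 — apply |x|_p = p^{-v_p(x)} = 5^{-3} = 1/125.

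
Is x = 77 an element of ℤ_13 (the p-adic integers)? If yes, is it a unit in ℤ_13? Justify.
x ∈ ℤ_13^× (unit); v_13(x) = 0

ℤ_13 = {x ∈ ℚ_13 : v_13(x) ≥ 0} and ℤ_13^× = {x ∈ ℤ_13 : v_13(x) = 0}. Here v_13(77) = v_13(num) − v_13(den) = 0; compare against these criteria.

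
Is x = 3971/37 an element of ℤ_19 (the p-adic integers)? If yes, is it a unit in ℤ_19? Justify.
x ∈ ℤ_19 but not a unit; v_19(x) = 2 > 0

ℤ_19 = {x ∈ ℚ_19 : v_19(x) ≥ 0} and ℤ_19^× = {x ∈ ℤ_19 : v_19(x) = 0}. Here v_19(3971/37) = v_19(num) − v_19(den) = 2; compare against these criteria.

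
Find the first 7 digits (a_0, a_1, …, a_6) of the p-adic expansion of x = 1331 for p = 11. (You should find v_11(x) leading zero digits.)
(a_0, …, a_6) = (0, 0, 0, 1, 0, 0, 0)

v_11(1331) = 3, so a_0 = ... = a_2 = 0. Factor out: x = 11^3 · u with u = 1 a unit in ℤ_11. Expand u iteratively via a_{v+i} = u_i mod 11, u_{i+1} = (u_i − a_{v+i})/11:
  u_0 = 1;  a_3 = 1;  u_1 = (u_0 − 1)/11 = 0
  u_1 = 0;  a_4 = 0;  u_2 = (u_1 − 0)/11 = 0
  u_2 = 0;  a_5 = 0;  u_3 = (u_2 − 0)/11 = 0
  u_3 = 0;  a_6 = 0;  u_4 = (u_3 − 0)/11 = 0
Digits: (0, 0, 0, 1, 0, 0, 0).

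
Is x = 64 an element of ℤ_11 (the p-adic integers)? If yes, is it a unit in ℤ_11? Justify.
x ∈ ℤ_11^× (unit); v_11(x) = 0

ℤ_11 = {x ∈ ℚ_11 : v_11(x) ≥ 0} and ℤ_11^× = {x ∈ ℤ_11 : v_11(x) = 0}. Here v_11(64) = v_11(num) − v_11(den) = 0; compare against these criteria.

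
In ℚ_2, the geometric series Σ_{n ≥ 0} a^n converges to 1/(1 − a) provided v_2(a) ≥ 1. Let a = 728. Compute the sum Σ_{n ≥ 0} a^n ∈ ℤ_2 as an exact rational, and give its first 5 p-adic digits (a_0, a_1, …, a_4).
Σ a^n = 1/(1 − a) = -1/727;  first 5 digits = (1, 0, 0, 1, 1)

v_2(a) = 3 ≥ 1, so the series converges in ℤ_2 to 1/(1 − a) = 1/(1 − 728) = -1/727. Expand this rational in ℤ_2: compute digits iteratively via d_i = x_i mod 2, x_{i+1} = (x_i − d_i)/2. The first 5 digits are (1, 0, 0, 1, 1).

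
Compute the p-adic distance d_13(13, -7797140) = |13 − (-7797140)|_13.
d_13(13, -7797140) = 1/371293

Step 1 — x − y = 13 − (-7797140) = 7797153. Step 2 — v_13(7797153) = 5 (factor: 7797153 = (13^5 · 21); the sign does not affect v_p). Step 3 — |x − y|_13 = 13^{-5} = 1/371293.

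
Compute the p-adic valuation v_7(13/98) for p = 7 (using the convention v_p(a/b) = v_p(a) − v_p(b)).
v_7(13/98) = -2

Factor powers of 7 from the numerator and denominator of the reduced fraction: 13 = 7^0 · 13 and 98 = 7^2 · 2. Apply v_p(a/b) = v_p(a) − v_p(b): v_7(13/98) = 0 − 2 = -2.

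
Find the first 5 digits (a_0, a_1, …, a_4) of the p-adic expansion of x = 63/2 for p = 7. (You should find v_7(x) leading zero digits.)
(a_0, …, a_4) = (0, 1, 4, 3, 3)

v_7(63/2) = 1, so a_0 = ... = a_0 = 0. Factor out: x = 7^1 · u with u = 9/2 a unit in ℤ_7. Expand u iteratively via a_{v+i} = u_i mod 7, u_{i+1} = (u_i − a_{v+i})/7:
  u_0 = 9/2;  a_1 = 1;  u_1 = (u_0 − 1)/7 = 1/2
  u_1 = 1/2;  a_2 = 4;  u_2 = (u_1 − 4)/7 = -1/2
  u_2 = -1/2;  a_3 = 3;  u_3 = (u_2 − 3)/7 = -1/2
  u_3 = -1/2;  a_4 = 3;  u_4 = (u_3 − 3)/7 = -1/2
Digits: (0, 1, 4, 3, 3).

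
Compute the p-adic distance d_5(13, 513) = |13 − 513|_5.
d_5(13, 513) = 1/125

Step 1 — x − y = 13 − 513 = -500. Step 2 — v_5(-500) = 3 (factor: -500 = −(5^3 · 4); the sign does not affect v_p). Step 3 — |x − y|_5 = 5^{-3} = 1/125.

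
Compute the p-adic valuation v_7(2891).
v_7(2891) = 2

v_7(n) is the largest exponent k such that 7^k divides n. Factor out: 2891 = 7^2 · 59. (Sign doesn't affect v_p.) So v_7(2891) = 2.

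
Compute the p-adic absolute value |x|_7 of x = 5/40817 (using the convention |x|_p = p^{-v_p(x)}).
|5/40817|_7 = 2401

Step 1 — compute v_7(x) by factoring powers of 7 out of the numerator and denominator: v_7(5/40817) = -4. Step 2 — apply |x|_p = p^{-v_p(x)} = 7^{4} = 2401.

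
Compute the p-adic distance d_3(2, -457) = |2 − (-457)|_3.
d_3(2, -457) = 1/27

Step 1 — x − y = 2 − (-457) = 459. Step 2 — v_3(459) = 3 (factor: 459 = (3^3 · 17); the sign does not affect v_p). Step 3 — |x − y|_3 = 3^{-3} = 1/27.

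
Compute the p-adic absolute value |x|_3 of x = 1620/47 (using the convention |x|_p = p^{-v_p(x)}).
|1620/47|_3 = 1/81

Step 1 — compute v_3(x) by factoring powers of 3 out of the numerator and denominator: v_3(1620/47) = 4. Step 2 — apply |x|_p = p^{-v_p(x)} = 3^{-4} = 1/81.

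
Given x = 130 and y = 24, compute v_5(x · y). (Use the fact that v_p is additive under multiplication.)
v_5(3120) = 1

v_p(x) = 1 (factor: 130 = 5^1 · 26); v_p(y) = 0 (factor: 24 = 5^0 · 24). Additivity: v_p(xy) = v_p(x) + v_p(y) = 1 + 0 = 1. (Direct check: xy = 3120 = 5^1 · (624).)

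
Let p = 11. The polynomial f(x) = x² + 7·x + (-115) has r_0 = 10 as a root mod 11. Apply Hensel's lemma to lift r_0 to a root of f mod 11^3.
r_2 = 1088 (mod 1331)

Hensel: r_{i+1} = r_i − f(r_i)·(f′(r_i))^{-1} mod 11^{i+2}, f′(x) = 2x + 7. Iterate:
  r_0 = 10 (mod 11)
  r_1 = 120 (mod 121)
  r_2 = 1088 (mod 1331)
Final: r = 1088 satisfies f(r) ≡ 0 mod 11^3.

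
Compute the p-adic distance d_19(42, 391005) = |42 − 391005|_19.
d_19(42, 391005) = 1/130321

Step 1 — x − y = 42 − 391005 = -390963. Step 2 — v_19(-390963) = 4 (factor: -390963 = −(19^4 · 3); the sign does not affect v_p). Step 3 — |x − y|_19 = 19^{-4} = 1/130321.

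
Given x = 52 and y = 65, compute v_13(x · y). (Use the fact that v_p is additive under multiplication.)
v_13(3380) = 2

v_p(x) = 1 (factor: 52 = 13^1 · 4); v_p(y) = 1 (factor: 65 = 13^1 · 5). Additivity: v_p(xy) = v_p(x) + v_p(y) = 1 + 1 = 2. (Direct check: xy = 3380 = 13^2 · (20).)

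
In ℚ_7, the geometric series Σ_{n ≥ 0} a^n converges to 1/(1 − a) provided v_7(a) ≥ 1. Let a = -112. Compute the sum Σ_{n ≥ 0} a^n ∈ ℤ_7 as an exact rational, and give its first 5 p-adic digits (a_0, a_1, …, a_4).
Σ a^n = 1/(1 − a) = 1/113;  first 5 digits = (1, 5, 1, 0, 3)

v_7(a) = 1 ≥ 1, so the series converges in ℤ_7 to 1/(1 − a) = 1/(1 − (-112)) = 1/113. Expand this rational in ℤ_7: compute digits iteratively via d_i = x_i mod 7, x_{i+1} = (x_i − d_i)/7. The first 5 digits are (1, 5, 1, 0, 3).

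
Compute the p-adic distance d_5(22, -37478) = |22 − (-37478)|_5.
d_5(22, -37478) = 1/3125

Step 1 — x − y = 22 − (-37478) = 37500. Step 2 — v_5(37500) = 5 (factor: 37500 = (5^5 · 12); the sign does not affect v_p). Step 3 — |x − y|_5 = 5^{-5} = 1/3125.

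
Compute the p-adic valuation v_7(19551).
v_7(19551) = 3

v_7(n) is the largest exponent k such that 7^k divides n. Factor out: 19551 = 7^3 · 57. (Sign doesn't affect v_p.) So v_7(19551) = 3.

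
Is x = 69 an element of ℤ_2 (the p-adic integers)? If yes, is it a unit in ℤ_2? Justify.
x ∈ ℤ_2^× (unit); v_2(x) = 0

ℤ_2 = {x ∈ ℚ_2 : v_2(x) ≥ 0} and ℤ_2^× = {x ∈ ℤ_2 : v_2(x) = 0}. Here v_2(69) = v_2(num) − v_2(den) = 0; compare against these criteria.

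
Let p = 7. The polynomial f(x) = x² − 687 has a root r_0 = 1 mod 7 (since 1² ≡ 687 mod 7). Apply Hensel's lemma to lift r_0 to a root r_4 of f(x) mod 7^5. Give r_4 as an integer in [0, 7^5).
r_4 = 344 (mod 16807)

Hensel's recurrence: r_{i+1} = r_i − f(r_i)·(f′(r_i))^{-1} mod 7^{i+2}, with f′(x) = 2x. Iterate:
  r_0 = 1 (mod 7)
  r_1 = 1 (mod 49)
  r_2 = 1 (mod 343)
  r_3 = 344 (mod 2401)
  r_4 = 344 (mod 16807)
Final: r_4 = 344, and one checks f(r_4) ≡ 0 mod 7^5.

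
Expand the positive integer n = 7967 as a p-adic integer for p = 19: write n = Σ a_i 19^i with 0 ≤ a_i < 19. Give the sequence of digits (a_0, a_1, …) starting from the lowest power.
(a_0, a_1, …) = (6, 1, 3, 1)

Repeated division by 19 gives the digits low-to-high: 7967 = 6 + 1·19^1 + 3·19^2 + 1·19^3. Digit sequence: (6, 1, 3, 1).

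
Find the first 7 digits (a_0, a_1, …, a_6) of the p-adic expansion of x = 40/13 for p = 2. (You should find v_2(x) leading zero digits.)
(a_0, …, a_6) = (0, 0, 0, 1, 0, 0, 1)

v_2(40/13) = 3, so a_0 = ... = a_2 = 0. Factor out: x = 2^3 · u with u = 5/13 a unit in ℤ_2. Expand u iteratively via a_{v+i} = u_i mod 2, u_{i+1} = (u_i − a_{v+i})/2:
  u_0 = 5/13;  a_3 = 1;  u_1 = (u_0 − 1)/2 = -4/13
  u_1 = -4/13;  a_4 = 0;  u_2 = (u_1 − 0)/2 = -2/13
  u_2 = -2/13;  a_5 = 0;  u_3 = (u_2 − 0)/2 = -1/13
  u_3 = -1/13;  a_6 = 1;  u_4 = (u_3 − 1)/2 = -7/13
Digits: (0, 0, 0, 1, 0, 0, 1).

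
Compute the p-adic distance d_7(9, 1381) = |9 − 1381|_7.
d_7(9, 1381) = 1/343

Step 1 — x − y = 9 − 1381 = -1372. Step 2 — v_7(-1372) = 3 (factor: -1372 = −(7^3 · 4); the sign does not affect v_p). Step 3 — |x − y|_7 = 7^{-3} = 1/343.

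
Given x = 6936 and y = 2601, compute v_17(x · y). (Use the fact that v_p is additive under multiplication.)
v_17(18040536) = 4

v_p(x) = 2 (factor: 6936 = 17^2 · 24); v_p(y) = 2 (factor: 2601 = 17^2 · 9). Additivity: v_p(xy) = v_p(x) + v_p(y) = 2 + 2 = 4. (Direct check: xy = 18040536 = 17^4 · (216).)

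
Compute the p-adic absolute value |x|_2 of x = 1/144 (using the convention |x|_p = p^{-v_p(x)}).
|1/144|_2 = 16

Step 1 — compute v_2(x) by factoring powers of 2 out of the numerator and denominator: v_2(1/144) = -4. Step 2 — apply |x|_p = p^{-v_p(x)} = 2^{4} = 16.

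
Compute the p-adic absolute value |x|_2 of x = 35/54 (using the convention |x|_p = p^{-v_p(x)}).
|35/54|_2 = 2

Step 1 — compute v_2(x) by factoring powers of 2 out of the numerator and denominator: v_2(35/54) = -1. Step 2 — apply |x|_p = p^{-v_p(x)} = 2^{1} = 2.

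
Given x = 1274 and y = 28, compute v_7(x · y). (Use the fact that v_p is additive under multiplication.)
v_7(35672) = 3

v_p(x) = 2 (factor: 1274 = 7^2 · 26); v_p(y) = 1 (factor: 28 = 7^1 · 4). Additivity: v_p(xy) = v_p(x) + v_p(y) = 2 + 1 = 3. (Direct check: xy = 35672 = 7^3 · (104).)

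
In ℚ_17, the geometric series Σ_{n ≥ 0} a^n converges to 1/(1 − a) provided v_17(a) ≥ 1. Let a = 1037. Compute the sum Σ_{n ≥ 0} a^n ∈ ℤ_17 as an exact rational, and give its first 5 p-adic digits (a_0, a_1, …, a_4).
Σ a^n = 1/(1 − a) = -1/1036;  first 5 digits = (1, 10, 1, 12, 6)

v_17(a) = 1 ≥ 1, so the series converges in ℤ_17 to 1/(1 − a) = 1/(1 − 1037) = -1/1036. Expand this rational in ℤ_17: compute digits iteratively via d_i = x_i mod 17, x_{i+1} = (x_i − d_i)/17. The first 5 digits are (1, 10, 1, 12, 6).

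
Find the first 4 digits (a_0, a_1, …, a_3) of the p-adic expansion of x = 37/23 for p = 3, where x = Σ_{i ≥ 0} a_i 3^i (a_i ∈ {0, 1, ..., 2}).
(a_0, …, a_3) = (2, 0, 1, 2)

v_3(37/23) = 0 (numerator and denominator both coprime to 3), so x ∈ ℤ_3^×. Compute digits iteratively via a_i = x_i mod 3, x_{i+1} = (x_i − a_i)/3, with x_0 = x:
  x_0 = 37/23;  a_0 = 2;  x_1 = (x_0 − 2)/3 = -3/23
  x_1 = -3/23;  a_1 = 0;  x_2 = (x_1 − 0)/3 = -1/23
  x_2 = -1/23;  a_2 = 1;  x_3 = (x_2 − 1)/3 = -8/23
  x_3 = -8/23;  a_3 = 2;  x_4 = (x_3 − 2)/3 = -18/23
Digits: (2, 0, 1, 2).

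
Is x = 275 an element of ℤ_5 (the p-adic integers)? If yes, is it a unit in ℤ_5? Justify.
x ∈ ℤ_5 but not a unit; v_5(x) = 2 > 0

ℤ_5 = {x ∈ ℚ_5 : v_5(x) ≥ 0} and ℤ_5^× = {x ∈ ℤ_5 : v_5(x) = 0}. Here v_5(275) = v_5(num) − v_5(den) = 2; compare against these criteria.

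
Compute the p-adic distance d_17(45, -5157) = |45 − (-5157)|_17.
d_17(45, -5157) = 1/289

Step 1 — x − y = 45 − (-5157) = 5202. Step 2 — v_17(5202) = 2 (factor: 5202 = (17^2 · 18); the sign does not affect v_p). Step 3 — |x − y|_17 = 17^{-2} = 1/289.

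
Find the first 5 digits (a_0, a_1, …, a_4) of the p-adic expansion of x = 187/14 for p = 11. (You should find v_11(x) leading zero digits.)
(a_0, …, a_4) = (0, 2, 7, 8, 0)

v_11(187/14) = 1, so a_0 = ... = a_0 = 0. Factor out: x = 11^1 · u with u = 17/14 a unit in ℤ_11. Expand u iteratively via a_{v+i} = u_i mod 11, u_{i+1} = (u_i − a_{v+i})/11:
  u_0 = 17/14;  a_1 = 2;  u_1 = (u_0 − 2)/11 = -1/14
  u_1 = -1/14;  a_2 = 7;  u_2 = (u_1 − 7)/11 = -9/14
  u_2 = -9/14;  a_3 = 8;  u_3 = (u_2 − 8)/11 = -11/14
  u_3 = -11/14;  a_4 = 0;  u_4 = (u_3 − 0)/11 = -1/14
Digits: (0, 2, 7, 8, 0).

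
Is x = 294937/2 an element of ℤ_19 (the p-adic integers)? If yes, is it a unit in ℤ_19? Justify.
x ∈ ℤ_19 but not a unit; v_19(x) = 3 > 0

ℤ_19 = {x ∈ ℚ_19 : v_19(x) ≥ 0} and ℤ_19^× = {x ∈ ℤ_19 : v_19(x) = 0}. Here v_19(294937/2) = v_19(num) − v_19(den) = 3; compare against these criteria.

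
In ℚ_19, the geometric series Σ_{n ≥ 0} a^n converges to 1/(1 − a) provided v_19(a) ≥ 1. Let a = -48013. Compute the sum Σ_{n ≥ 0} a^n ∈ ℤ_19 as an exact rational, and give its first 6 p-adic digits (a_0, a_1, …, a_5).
Σ a^n = 1/(1 − a) = 1/48014;  first 6 digits = (1, 0, 0, 12, 18, 18)

v_19(a) = 3 ≥ 1, so the series converges in ℤ_19 to 1/(1 − a) = 1/(1 − (-48013)) = 1/48014. Expand this rational in ℤ_19: compute digits iteratively via d_i = x_i mod 19, x_{i+1} = (x_i − d_i)/19. The first 6 digits are (1, 0, 0, 12, 18, 18).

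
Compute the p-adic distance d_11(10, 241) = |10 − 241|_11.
d_11(10, 241) = 1/11

Step 1 — x − y = 10 − 241 = -231. Step 2 — v_11(-231) = 1 (factor: -231 = −(11^1 · 21); the sign does not affect v_p). Step 3 — |x − y|_11 = 11^{-1} = 1/11.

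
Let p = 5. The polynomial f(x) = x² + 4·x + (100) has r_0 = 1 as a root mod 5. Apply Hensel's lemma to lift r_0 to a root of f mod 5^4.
r_3 = 21 (mod 625)

Hensel: r_{i+1} = r_i − f(r_i)·(f′(r_i))^{-1} mod 5^{i+2}, f′(x) = 2x + 4. Iterate:
  r_0 = 1 (mod 5)
  r_1 = 21 (mod 25)
  r_2 = 21 (mod 125)
  r_3 = 21 (mod 625)
Final: r = 21 satisfies f(r) ≡ 0 mod 5^4.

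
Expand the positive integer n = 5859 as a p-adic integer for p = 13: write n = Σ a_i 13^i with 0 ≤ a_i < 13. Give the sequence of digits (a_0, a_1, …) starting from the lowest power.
(a_0, a_1, …) = (9, 8, 8, 2)

Repeated division by 13 gives the digits low-to-high: 5859 = 9 + 8·13^1 + 8·13^2 + 2·13^3. Digit sequence: (9, 8, 8, 2).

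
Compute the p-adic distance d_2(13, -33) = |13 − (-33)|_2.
d_2(13, -33) = 1/2

Step 1 — x − y = 13 − (-33) = 46. Step 2 — v_2(46) = 1 (factor: 46 = (2^1 · 23); the sign does not affect v_p). Step 3 — |x − y|_2 = 2^{-1} = 1/2.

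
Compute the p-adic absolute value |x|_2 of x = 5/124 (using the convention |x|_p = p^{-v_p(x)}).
|5/124|_2 = 4

Step 1 — compute v_2(x) by factoring powers of 2 out of the numerator and denominator: v_2(5/124) = -2. Step 2 — apply |x|_p = p^{-v_p(x)} = 2^{2} = 4.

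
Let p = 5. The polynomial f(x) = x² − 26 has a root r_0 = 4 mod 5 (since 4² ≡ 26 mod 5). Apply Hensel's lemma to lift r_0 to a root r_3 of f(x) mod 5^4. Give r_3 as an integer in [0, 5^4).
r_3 = 299 (mod 625)

Hensel's recurrence: r_{i+1} = r_i − f(r_i)·(f′(r_i))^{-1} mod 5^{i+2}, with f′(x) = 2x. Iterate:
  r_0 = 4 (mod 5)
  r_1 = 24 (mod 25)
  r_2 = 49 (mod 125)
  r_3 = 299 (mod 625)
Final: r_3 = 299, and one checks f(r_3) ≡ 0 mod 5^4.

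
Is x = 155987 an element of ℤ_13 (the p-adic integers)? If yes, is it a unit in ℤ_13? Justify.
x ∈ ℤ_13 but not a unit; v_13(x) = 3 > 0

ℤ_13 = {x ∈ ℚ_13 : v_13(x) ≥ 0} and ℤ_13^× = {x ∈ ℤ_13 : v_13(x) = 0}. Here v_13(155987) = v_13(num) − v_13(den) = 3; compare against these criteria.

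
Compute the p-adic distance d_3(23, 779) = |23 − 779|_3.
d_3(23, 779) = 1/27

Step 1 — x − y = 23 − 779 = -756. Step 2 — v_3(-756) = 3 (factor: -756 = −(3^3 · 28); the sign does not affect v_p). Step 3 — |x − y|_3 = 3^{-3} = 1/27.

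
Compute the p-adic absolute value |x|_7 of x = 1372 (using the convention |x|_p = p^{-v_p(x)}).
|1372|_7 = 1/343

Step 1 — compute v_7(x) by factoring powers of 7 out of the numerator and denominator: v_7(1372) = 3. Step 2 — apply |x|_p = p^{-v_p(x)} = 7^{-3} = 1/343.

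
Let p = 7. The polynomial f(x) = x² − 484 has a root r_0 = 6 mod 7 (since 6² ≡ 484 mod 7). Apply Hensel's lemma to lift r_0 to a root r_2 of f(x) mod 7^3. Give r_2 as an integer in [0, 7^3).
r_2 = 321 (mod 343)

Hensel's recurrence: r_{i+1} = r_i − f(r_i)·(f′(r_i))^{-1} mod 7^{i+2}, with f′(x) = 2x. Iterate:
  r_0 = 6 (mod 7)
  r_1 = 27 (mod 49)
  r_2 = 321 (mod 343)
Final: r_2 = 321, and one checks f(r_2) ≡ 0 mod 7^3.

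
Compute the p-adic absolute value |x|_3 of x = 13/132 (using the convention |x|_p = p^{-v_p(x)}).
|13/132|_3 = 3

Step 1 — compute v_3(x) by factoring powers of 3 out of the numerator and denominator: v_3(13/132) = -1. Step 2 — apply |x|_p = p^{-v_p(x)} = 3^{1} = 3.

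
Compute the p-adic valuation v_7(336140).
v_7(336140) = 5

v_7(n) is the largest exponent k such that 7^k divides n. Factor out: 336140 = 7^5 · 20. (Sign doesn't affect v_p.) So v_7(336140) = 5.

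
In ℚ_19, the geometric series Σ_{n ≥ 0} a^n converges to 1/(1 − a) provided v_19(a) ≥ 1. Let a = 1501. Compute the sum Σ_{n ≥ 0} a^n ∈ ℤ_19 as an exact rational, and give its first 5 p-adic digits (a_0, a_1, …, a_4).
Σ a^n = 1/(1 − a) = -1/1500;  first 5 digits = (1, 3, 13, 13, 17)

v_19(a) = 1 ≥ 1, so the series converges in ℤ_19 to 1/(1 − a) = 1/(1 − 1501) = -1/1500. Expand this rational in ℤ_19: compute digits iteratively via d_i = x_i mod 19, x_{i+1} = (x_i − d_i)/19. The first 5 digits are (1, 3, 13, 13, 17).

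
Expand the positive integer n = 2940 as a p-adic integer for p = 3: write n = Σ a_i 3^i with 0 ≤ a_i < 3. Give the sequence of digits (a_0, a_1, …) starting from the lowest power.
(a_0, a_1, …) = (0, 2, 2, 0, 0, 0, 1, 1)

Repeated division by 3 gives the digits low-to-high: 2940 = 2·3^1 + 2·3^2 + 1·3^6 + 1·3^7. Digit sequence: (0, 2, 2, 0, 0, 0, 1, 1).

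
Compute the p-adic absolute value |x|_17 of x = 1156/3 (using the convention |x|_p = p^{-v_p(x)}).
|1156/3|_17 = 1/289

Step 1 — compute v_17(x) by factoring powers of 17 out of the numerator and denominator: v_17(1156/3) = 2. Step 2 — apply |x|_p = p^{-v_p(x)} = 17^{-2} = 1/289.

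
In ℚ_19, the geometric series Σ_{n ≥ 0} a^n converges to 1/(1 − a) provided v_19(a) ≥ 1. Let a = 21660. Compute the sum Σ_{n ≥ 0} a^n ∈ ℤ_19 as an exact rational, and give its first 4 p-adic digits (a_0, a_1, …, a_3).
Σ a^n = 1/(1 − a) = -1/21659;  first 4 digits = (1, 0, 3, 3)

v_19(a) = 2 ≥ 1, so the series converges in ℤ_19 to 1/(1 − a) = 1/(1 − 21660) = -1/21659. Expand this rational in ℤ_19: compute digits iteratively via d_i = x_i mod 19, x_{i+1} = (x_i − d_i)/19. The first 4 digits are (1, 0, 3, 3).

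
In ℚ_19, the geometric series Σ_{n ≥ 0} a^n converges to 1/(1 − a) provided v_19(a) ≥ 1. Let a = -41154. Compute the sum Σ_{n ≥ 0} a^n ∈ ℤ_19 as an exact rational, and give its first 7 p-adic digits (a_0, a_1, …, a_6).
Σ a^n = 1/(1 − a) = 1/41155;  first 7 digits = (1, 0, 0, 13, 18, 18, 16)

v_19(a) = 3 ≥ 1, so the series converges in ℤ_19 to 1/(1 − a) = 1/(1 − (-41154)) = 1/41155. Expand this rational in ℤ_19: compute digits iteratively via d_i = x_i mod 19, x_{i+1} = (x_i − d_i)/19. The first 7 digits are (1, 0, 0, 13, 18, 18, 16).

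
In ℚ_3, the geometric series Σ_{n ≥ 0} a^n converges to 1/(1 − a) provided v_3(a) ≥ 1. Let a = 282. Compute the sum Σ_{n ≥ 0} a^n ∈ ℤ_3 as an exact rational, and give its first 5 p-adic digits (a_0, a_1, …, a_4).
Σ a^n = 1/(1 − a) = -1/281;  first 5 digits = (1, 1, 2, 1, 2)

v_3(a) = 1 ≥ 1, so the series converges in ℤ_3 to 1/(1 − a) = 1/(1 − 282) = -1/281. Expand this rational in ℤ_3: compute digits iteratively via d_i = x_i mod 3, x_{i+1} = (x_i − d_i)/3. The first 5 digits are (1, 1, 2, 1, 2).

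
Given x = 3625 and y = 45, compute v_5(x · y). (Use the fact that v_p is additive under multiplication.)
v_5(163125) = 4

v_p(x) = 3 (factor: 3625 = 5^3 · 29); v_p(y) = 1 (factor: 45 = 5^1 · 9). Additivity: v_p(xy) = v_p(x) + v_p(y) = 3 + 1 = 4. (Direct check: xy = 163125 = 5^4 · (261).)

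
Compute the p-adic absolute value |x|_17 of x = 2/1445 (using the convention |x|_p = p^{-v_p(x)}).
|2/1445|_17 = 289

Step 1 — compute v_17(x) by factoring powers of 17 out of the numerator and denominator: v_17(2/1445) = -2. Step 2 — apply |x|_p = p^{-v_p(x)} = 17^{2} = 289.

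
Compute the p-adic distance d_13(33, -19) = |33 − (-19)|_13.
d_13(33, -19) = 1/13

Step 1 — x − y = 33 − (-19) = 52. Step 2 — v_13(52) = 1 (factor: 52 = (13^1 · 4); the sign does not affect v_p). Step 3 — |x − y|_13 = 13^{-1} = 1/13.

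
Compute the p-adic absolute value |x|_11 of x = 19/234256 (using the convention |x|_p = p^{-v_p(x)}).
|19/234256|_11 = 14641

Step 1 — compute v_11(x) by factoring powers of 11 out of the numerator and denominator: v_11(19/234256) = -4. Step 2 — apply |x|_p = p^{-v_p(x)} = 11^{4} = 14641.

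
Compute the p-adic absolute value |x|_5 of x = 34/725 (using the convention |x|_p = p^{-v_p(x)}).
|34/725|_5 = 25

Step 1 — compute v_5(x) by factoring powers of 5 out of the numerator and denominator: v_5(34/725) = -2. Step 2 — apply |x|_p = p^{-v_p(x)} = 5^{2} = 25.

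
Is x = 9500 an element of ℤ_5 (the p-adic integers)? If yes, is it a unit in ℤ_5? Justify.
x ∈ ℤ_5 but not a unit; v_5(x) = 3 > 0

ℤ_5 = {x ∈ ℚ_5 : v_5(x) ≥ 0} and ℤ_5^× = {x ∈ ℤ_5 : v_5(x) = 0}. Here v_5(9500) = v_5(num) − v_5(den) = 3; compare against these criteria.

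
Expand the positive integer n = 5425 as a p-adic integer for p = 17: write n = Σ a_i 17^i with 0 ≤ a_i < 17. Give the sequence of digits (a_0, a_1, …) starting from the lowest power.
(a_0, a_1, …) = (2, 13, 1, 1)

Repeated division by 17 gives the digits low-to-high: 5425 = 2 + 13·17^1 + 1·17^2 + 1·17^3. Digit sequence: (2, 13, 1, 1).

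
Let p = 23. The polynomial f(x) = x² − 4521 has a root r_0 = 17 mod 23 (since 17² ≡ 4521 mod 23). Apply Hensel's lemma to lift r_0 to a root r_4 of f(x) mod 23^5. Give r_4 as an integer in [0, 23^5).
r_4 = 5843880 (mod 6436343)

Hensel's recurrence: r_{i+1} = r_i − f(r_i)·(f′(r_i))^{-1} mod 23^{i+2}, with f′(x) = 2x. Iterate:
  r_0 = 17 (mod 23)
  r_1 = 17 (mod 529)
  r_2 = 3720 (mod 12167)
  r_3 = 247060 (mod 279841)
  r_4 = 5843880 (mod 6436343)
Final: r_4 = 5843880, and one checks f(r_4) ≡ 0 mod 23^5.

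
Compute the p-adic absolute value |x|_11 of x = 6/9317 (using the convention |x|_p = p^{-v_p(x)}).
|6/9317|_11 = 1331

Step 1 — compute v_11(x) by factoring powers of 11 out of the numerator and denominator: v_11(6/9317) = -3. Step 2 — apply |x|_p = p^{-v_p(x)} = 11^{3} = 1331.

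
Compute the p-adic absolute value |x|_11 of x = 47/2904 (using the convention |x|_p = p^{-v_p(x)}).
|47/2904|_11 = 121

Step 1 — compute v_11(x) by factoring powers of 11 out of the numerator and denominator: v_11(47/2904) = -2. Step 2 — apply |x|_p = p^{-v_p(x)} = 11^{2} = 121.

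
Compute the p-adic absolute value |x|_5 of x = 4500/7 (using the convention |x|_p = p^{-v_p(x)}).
|4500/7|_5 = 1/125

Step 1 — compute v_5(x) by factoring powers of 5 out of the numerator and denominator: v_5(4500/7) = 3. Step 2 — apply |x|_p = p^{-v_p(x)} = 5^{-3} = 1/125.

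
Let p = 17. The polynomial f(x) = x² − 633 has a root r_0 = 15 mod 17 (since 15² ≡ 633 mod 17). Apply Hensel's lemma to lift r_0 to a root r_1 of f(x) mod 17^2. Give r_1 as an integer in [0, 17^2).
r_1 = 202 (mod 289)

Hensel's recurrence: r_{i+1} = r_i − f(r_i)·(f′(r_i))^{-1} mod 17^{i+2}, with f′(x) = 2x. Iterate:
  r_0 = 15 (mod 17)
  r_1 = 202 (mod 289)
Final: r_1 = 202, and one checks f(r_1) ≡ 0 mod 17^2.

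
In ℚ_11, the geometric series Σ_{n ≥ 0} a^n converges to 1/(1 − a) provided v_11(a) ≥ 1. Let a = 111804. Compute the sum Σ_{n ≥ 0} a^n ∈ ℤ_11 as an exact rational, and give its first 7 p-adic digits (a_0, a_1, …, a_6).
Σ a^n = 1/(1 − a) = -1/111803;  first 7 digits = (1, 0, 0, 7, 7, 0, 5)

v_11(a) = 3 ≥ 1, so the series converges in ℤ_11 to 1/(1 − a) = 1/(1 − 111804) = -1/111803. Expand this rational in ℤ_11: compute digits iteratively via d_i = x_i mod 11, x_{i+1} = (x_i − d_i)/11. The first 7 digits are (1, 0, 0, 7, 7, 0, 5).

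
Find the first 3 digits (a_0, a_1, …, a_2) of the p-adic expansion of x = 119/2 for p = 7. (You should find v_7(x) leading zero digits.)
(a_0, …, a_2) = (0, 5, 4)

v_7(119/2) = 1, so a_0 = ... = a_0 = 0. Factor out: x = 7^1 · u with u = 17/2 a unit in ℤ_7. Expand u iteratively via a_{v+i} = u_i mod 7, u_{i+1} = (u_i − a_{v+i})/7:
  u_0 = 17/2;  a_1 = 5;  u_1 = (u_0 − 5)/7 = 1/2
  u_1 = 1/2;  a_2 = 4;  u_2 = (u_1 − 4)/7 = -1/2
Digits: (0, 5, 4).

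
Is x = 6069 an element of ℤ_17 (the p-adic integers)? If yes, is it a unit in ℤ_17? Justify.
x ∈ ℤ_17 but not a unit; v_17(x) = 2 > 0

ℤ_17 = {x ∈ ℚ_17 : v_17(x) ≥ 0} and ℤ_17^× = {x ∈ ℤ_17 : v_17(x) = 0}. Here v_17(6069) = v_17(num) − v_17(den) = 2; compare against these criteria.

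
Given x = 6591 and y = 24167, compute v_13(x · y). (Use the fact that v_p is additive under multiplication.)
v_13(159284697) = 6

v_p(x) = 3 (factor: 6591 = 13^3 · 3); v_p(y) = 3 (factor: 24167 = 13^3 · 11). Additivity: v_p(xy) = v_p(x) + v_p(y) = 3 + 3 = 6. (Direct check: xy = 159284697 = 13^6 · (33).)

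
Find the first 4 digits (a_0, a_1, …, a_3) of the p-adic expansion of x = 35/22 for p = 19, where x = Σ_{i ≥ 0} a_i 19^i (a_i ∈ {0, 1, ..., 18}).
(a_0, …, a_3) = (18, 0, 6, 4)

v_19(35/22) = 0 (numerator and denominator both coprime to 19), so x ∈ ℤ_19^×. Compute digits iteratively via a_i = x_i mod 19, x_{i+1} = (x_i − a_i)/19, with x_0 = x:
  x_0 = 35/22;  a_0 = 18;  x_1 = (x_0 − 18)/19 = -19/22
  x_1 = -19/22;  a_1 = 0;  x_2 = (x_1 − 0)/19 = -1/22
  x_2 = -1/22;  a_2 = 6;  x_3 = (x_2 − 6)/19 = -7/22
  x_3 = -7/22;  a_3 = 4;  x_4 = (x_3 − 4)/19 = -5/22
Digits: (18, 0, 6, 4).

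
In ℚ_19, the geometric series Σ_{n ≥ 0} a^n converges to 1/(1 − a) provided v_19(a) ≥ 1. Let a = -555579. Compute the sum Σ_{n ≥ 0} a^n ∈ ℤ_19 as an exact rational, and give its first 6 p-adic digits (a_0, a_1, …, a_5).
Σ a^n = 1/(1 − a) = 1/555580;  first 6 digits = (1, 0, 0, 14, 14, 18)

v_19(a) = 3 ≥ 1, so the series converges in ℤ_19 to 1/(1 − a) = 1/(1 − (-555579)) = 1/555580. Expand this rational in ℤ_19: compute digits iteratively via d_i = x_i mod 19, x_{i+1} = (x_i − d_i)/19. The first 6 digits are (1, 0, 0, 14, 14, 18).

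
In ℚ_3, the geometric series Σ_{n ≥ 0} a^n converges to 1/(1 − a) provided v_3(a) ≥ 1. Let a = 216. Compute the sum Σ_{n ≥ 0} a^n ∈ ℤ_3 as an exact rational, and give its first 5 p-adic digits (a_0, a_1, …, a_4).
Σ a^n = 1/(1 − a) = -1/215;  first 5 digits = (1, 0, 0, 2, 2)

v_3(a) = 3 ≥ 1, so the series converges in ℤ_3 to 1/(1 − a) = 1/(1 − 216) = -1/215. Expand this rational in ℤ_3: compute digits iteratively via d_i = x_i mod 3, x_{i+1} = (x_i − d_i)/3. The first 5 digits are (1, 0, 0, 2, 2).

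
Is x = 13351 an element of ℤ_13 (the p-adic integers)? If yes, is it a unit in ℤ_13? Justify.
x ∈ ℤ_13 but not a unit; v_13(x) = 2 > 0

ℤ_13 = {x ∈ ℚ_13 : v_13(x) ≥ 0} and ℤ_13^× = {x ∈ ℤ_13 : v_13(x) = 0}. Here v_13(13351) = v_13(num) − v_13(den) = 2; compare against these criteria.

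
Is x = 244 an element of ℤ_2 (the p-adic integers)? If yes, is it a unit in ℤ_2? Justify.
x ∈ ℤ_2 but not a unit; v_2(x) = 2 > 0

ℤ_2 = {x ∈ ℚ_2 : v_2(x) ≥ 0} and ℤ_2^× = {x ∈ ℤ_2 : v_2(x) = 0}. Here v_2(244) = v_2(num) − v_2(den) = 2; compare against these criteria.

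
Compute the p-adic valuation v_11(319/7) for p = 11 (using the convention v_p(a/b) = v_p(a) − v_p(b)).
v_11(319/7) = 1

Factor powers of 11 from the numerator and denominator of the reduced fraction: 319 = 11^1 · 29 and 7 = 11^0 · 7. Apply v_p(a/b) = v_p(a) − v_p(b): v_11(319/7) = 1 − 0 = 1.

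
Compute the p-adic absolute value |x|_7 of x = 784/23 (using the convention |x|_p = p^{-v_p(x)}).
|784/23|_7 = 1/49

Step 1 — compute v_7(x) by factoring powers of 7 out of the numerator and denominator: v_7(784/23) = 2. Step 2 — apply |x|_p = p^{-v_p(x)} = 7^{-2} = 1/49.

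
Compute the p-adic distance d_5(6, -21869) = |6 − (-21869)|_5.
d_5(6, -21869) = 1/3125

Step 1 — x − y = 6 − (-21869) = 21875. Step 2 — v_5(21875) = 5 (factor: 21875 = (5^5 · 7); the sign does not affect v_p). Step 3 — |x − y|_5 = 5^{-5} = 1/3125.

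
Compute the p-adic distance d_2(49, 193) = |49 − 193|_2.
d_2(49, 193) = 1/16

Step 1 — x − y = 49 − 193 = -144. Step 2 — v_2(-144) = 4 (factor: -144 = −(2^4 · 9); the sign does not affect v_p). Step 3 — |x − y|_2 = 2^{-4} = 1/16.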